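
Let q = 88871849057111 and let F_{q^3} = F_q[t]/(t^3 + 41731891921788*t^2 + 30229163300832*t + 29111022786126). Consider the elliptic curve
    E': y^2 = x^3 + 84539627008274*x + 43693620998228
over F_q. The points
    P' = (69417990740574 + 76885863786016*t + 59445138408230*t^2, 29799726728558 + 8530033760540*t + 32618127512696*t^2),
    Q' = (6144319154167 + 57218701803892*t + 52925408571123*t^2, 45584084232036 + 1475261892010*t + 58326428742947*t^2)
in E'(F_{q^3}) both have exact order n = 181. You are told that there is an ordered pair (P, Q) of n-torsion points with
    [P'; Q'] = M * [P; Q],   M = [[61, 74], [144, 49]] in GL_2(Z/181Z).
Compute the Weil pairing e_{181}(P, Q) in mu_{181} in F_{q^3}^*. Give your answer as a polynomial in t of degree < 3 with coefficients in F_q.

e_{181}(aP+bQ,cP+dQ) = e_{181}(P,Q)^(ad-bc); with (a,b,c,d)=(61,74,144,49) this gives the det-181 law.
61*49 - 74*144 = -7667; reduced mod 181: det = 116, inverse 142.
Run Miller on y^2=x^3+84539627008274*x+43693620998228 over F_{88871849057111}: ladder 10110101 (8 bits); e = f_P(D_Q)/f_Q(D_P).
e_{181}(P',Q') = 40267077564327 + 76737761610179*t + 34338565353275*t^2.
(40267077564327 + 76737761610179*t + 34338565353275*t^2)^{142} mod (88871849057111,f) = 7838148340743 + 65706177669575*t + 28095150332019*t^2.

7838148340743 + 65706177669575*t + 28095150332019*t^2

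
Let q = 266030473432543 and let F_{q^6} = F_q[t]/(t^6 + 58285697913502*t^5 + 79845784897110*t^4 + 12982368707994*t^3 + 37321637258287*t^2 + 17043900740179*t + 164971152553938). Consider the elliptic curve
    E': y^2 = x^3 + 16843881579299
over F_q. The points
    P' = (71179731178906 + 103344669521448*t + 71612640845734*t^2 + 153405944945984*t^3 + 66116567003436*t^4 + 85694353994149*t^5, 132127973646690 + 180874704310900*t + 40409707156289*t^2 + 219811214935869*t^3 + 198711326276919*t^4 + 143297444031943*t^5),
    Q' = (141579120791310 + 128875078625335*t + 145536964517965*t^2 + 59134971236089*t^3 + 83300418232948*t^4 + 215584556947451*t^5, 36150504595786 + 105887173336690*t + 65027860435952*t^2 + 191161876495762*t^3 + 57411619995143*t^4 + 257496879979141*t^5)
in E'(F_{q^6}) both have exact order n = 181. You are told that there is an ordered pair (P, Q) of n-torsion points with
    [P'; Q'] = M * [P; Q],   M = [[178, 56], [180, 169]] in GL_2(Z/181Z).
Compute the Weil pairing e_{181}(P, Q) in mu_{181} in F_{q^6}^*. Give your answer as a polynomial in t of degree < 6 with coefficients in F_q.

126562057453801 + 244071478293234*t + 170896681389873*t^2 + 142126864284006*t^3 + 74929581293173*t^4 + 107824910562442*t^5

Since e_{181}(P,P)=e_{181}(Q,Q)=1 and e_{181}(Q,P)=e_{181}(P,Q)^{-1}, expanding e_{181}(178*P + 56*Q,180*P + 169*Q) leaves e(P,Q)^det(M).
So e_{181}(P,Q) = e_{181}(P',Q')^{61}, since 92*61 = 1 mod 181.
8-bit Miller (10110101) on E'/F_{266030473432543} with a'=0, b'=16843881579299: accumulate tangent/chord ratios at Q'+S and P'+S'.
Result: e(P',Q') = 111091579248576 + 31564989080842*t + 68789423755536*t^2 + 33494122346238*t^3 + 28613979501504*t^4 + 126643679591360*t^5.
Finally e_{181}(P,Q) = 126562057453801 + 244071478293234*t + 170896681389873*t^2 + 142126864284006*t^3 + 74929581293173*t^4 + 107824910562442*t^5.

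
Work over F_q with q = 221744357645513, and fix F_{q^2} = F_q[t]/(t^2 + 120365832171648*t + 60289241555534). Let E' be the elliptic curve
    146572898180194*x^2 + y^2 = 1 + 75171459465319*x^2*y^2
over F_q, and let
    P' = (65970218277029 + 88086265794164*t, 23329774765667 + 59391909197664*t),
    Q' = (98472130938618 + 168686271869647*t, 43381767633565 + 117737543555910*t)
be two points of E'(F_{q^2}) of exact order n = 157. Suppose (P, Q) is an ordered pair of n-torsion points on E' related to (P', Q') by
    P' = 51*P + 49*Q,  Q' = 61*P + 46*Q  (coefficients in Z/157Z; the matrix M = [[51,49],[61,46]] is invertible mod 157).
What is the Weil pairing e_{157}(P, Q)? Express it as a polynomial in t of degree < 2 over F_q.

13798945242636 + 136819418970086*t

Under M = [[51,49],[61,46]] in GL_2(Z/157), e_{157}(P',Q') = e_{157}(P,Q)^(51*46-49*61 mod 157).
Hence e(P,Q) = e(P',Q')^{136} where 136 = 142^{-1} mod 157.
Edwards a_E,d_E -> Montgomery A=0,B=201927400497876 -> Weierstrass 36089584099203,0 via alpha=0,beta=73286449090097.
8-bit Miller (10011101) on E'/F_{221744357645513} with a'=36089584099203, b'=0: accumulate tangent/chord ratios at Q'+S and P'+S'.
So e_{157}(P',Q') = 130842734876821 + 12582165370497*t.
Raise to 136: e(P,Q) = 13798945242636 + 136819418970086*t in mu_{157}.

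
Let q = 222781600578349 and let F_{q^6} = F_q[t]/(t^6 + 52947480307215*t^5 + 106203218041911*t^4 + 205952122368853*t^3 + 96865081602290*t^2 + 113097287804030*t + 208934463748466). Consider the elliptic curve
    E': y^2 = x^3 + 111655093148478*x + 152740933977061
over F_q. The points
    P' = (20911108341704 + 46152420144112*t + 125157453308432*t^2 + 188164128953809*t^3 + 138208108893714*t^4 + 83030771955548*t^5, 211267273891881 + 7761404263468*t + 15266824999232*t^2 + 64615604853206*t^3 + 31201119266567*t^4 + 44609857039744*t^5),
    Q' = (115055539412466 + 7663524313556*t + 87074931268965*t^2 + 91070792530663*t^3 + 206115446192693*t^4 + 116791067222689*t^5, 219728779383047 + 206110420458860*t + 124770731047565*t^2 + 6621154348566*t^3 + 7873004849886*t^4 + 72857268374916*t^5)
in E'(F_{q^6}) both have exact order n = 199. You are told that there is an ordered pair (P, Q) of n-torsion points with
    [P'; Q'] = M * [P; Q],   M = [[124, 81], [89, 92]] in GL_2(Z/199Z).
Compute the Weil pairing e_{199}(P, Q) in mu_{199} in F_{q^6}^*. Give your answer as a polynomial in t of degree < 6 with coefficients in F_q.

Alternating bilinearity on E[199] (values in mu_{199} in F_{222781600578349^6}) gives e(P',Q') = e(P,Q)^det(M).
Hence e(P,Q) = e(P',Q')^{10} where 10 = 20^{-1} mod 199.
Miller loop for e_{199} over F_{222781600578349^6}: bits of 199 = 11000111; 7 double steps + 4 add steps, l/v at each.
Result: e(P',Q') = 147996679345989 + 189844444067738*t + 6287161709720*t^2 + 76713514405508*t^3 + 66744704180005*t^4 + 850297601598*t^5.
Raise to 10: e(P,Q) = 55695111990370 + 52431384358368*t + 59364668656218*t^2 + 146355423332718*t^3 + 116847509606246*t^4 + 195691578223929*t^5 in mu_{199}.

55695111990370 + 52431384358368*t + 59364668656218*t^2 + 146355423332718*t^3 + 116847509606246*t^4 + 195691578223929*t^5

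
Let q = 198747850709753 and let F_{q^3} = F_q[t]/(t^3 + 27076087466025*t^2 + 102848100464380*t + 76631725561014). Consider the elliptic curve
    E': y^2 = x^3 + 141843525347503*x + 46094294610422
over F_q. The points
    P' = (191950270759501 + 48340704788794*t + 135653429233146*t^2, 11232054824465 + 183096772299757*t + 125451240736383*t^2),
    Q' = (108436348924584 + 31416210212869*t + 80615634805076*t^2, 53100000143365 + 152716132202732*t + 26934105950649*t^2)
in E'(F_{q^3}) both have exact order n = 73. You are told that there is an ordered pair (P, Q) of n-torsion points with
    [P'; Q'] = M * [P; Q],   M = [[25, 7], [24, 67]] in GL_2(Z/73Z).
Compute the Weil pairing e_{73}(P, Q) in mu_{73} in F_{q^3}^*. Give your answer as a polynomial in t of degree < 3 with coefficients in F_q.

e_{73} is bilinear + alternating on E[73], so e_{73}(25*P + 7*Q, 24*P + 67*Q) = e_{73}(P,Q)^(25*67-7*24).
So e_{73}(P,Q) = e_{73}(P',Q')^{14}, since 47*14 = 1 mod 73.
Run Miller on y^2=x^3+141843525347503*x+46094294610422 over F_{198747850709753}: ladder 1001001 (7 bits); e = f_P(D_Q)/f_Q(D_P).
Miller gives e_{73}(P',Q') = 168474656090464 + 39503120337792*t + 131640133935278*t^2 in F_{198747850709753^3}.
Hence e(P,Q) = 81719210123025 + 132626529381439*t + 32485791245680*t^2 in F_{198747850709753^3}^*.

81719210123025 + 132626529381439*t + 32485791245680*t^2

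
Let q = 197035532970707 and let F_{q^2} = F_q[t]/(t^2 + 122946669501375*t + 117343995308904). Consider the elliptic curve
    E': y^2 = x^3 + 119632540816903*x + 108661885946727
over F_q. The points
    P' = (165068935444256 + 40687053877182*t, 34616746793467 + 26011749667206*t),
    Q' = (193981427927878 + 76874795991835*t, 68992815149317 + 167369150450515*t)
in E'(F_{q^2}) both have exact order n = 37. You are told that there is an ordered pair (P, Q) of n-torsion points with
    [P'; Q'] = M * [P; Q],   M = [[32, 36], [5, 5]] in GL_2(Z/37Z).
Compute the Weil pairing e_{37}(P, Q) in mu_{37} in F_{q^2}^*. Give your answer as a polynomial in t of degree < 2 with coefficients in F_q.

Since e_{37}(P,P)=e_{37}(Q,Q)=1 and e_{37}(Q,P)=e_{37}(P,Q)^{-1}, expanding e_{37}(32*P + 36*Q,5*P + 5*Q) leaves e(P,Q)^det(M).
So e_{37}(P,Q) = e_{37}(P',Q')^{24}, since 17*24 = 1 mod 37.
6-bit Miller (100101) on E'/F_{197035532970707} with a'=119632540816903, b'=108661885946727: accumulate tangent/chord ratios at Q'+S and P'+S'.
Result: e(P',Q') = 40008645357146 + 122599493393215*t.
Finally e_{37}(P,Q) = 188841265930045 + 192375679535439*t.

188841265930045 + 192375679535439*t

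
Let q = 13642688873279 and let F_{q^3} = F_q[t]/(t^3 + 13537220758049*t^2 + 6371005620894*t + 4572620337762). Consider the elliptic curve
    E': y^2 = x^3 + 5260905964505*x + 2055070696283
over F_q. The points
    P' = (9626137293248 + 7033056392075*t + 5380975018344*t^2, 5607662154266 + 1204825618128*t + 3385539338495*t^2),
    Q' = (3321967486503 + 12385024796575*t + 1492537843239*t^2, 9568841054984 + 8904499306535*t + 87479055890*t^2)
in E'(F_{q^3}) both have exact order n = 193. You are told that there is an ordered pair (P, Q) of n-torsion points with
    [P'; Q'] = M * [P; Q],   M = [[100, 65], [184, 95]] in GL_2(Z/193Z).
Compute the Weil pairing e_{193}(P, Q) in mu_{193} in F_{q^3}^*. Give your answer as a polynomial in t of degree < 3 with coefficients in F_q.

10922413119993 + 1070899321874*t + 9043194627470*t^2

e_{193}(aP+bQ,cP+dQ) = e_{193}(P,Q)^(ad-bc); with (a,b,c,d)=(100,65,184,95) this gives the det-193 law.
det M = 100*95 - 65*184 = -2460 = 49 (mod 193); 49^{-1} = 130 (mod 193).
Double-and-add over 11000001: 8-1 doublings, 3-1 additions; each step l_{T,T}/v_{2T} or l_{T,P'}/v at Q'+S for random S.
Result: e(P',Q') = 6115375159387 + 10924739738863*t + 590059582836*t^2.
Hence e(P,Q) = 10922413119993 + 1070899321874*t + 9043194627470*t^2 in F_{13642688873279^3}^*.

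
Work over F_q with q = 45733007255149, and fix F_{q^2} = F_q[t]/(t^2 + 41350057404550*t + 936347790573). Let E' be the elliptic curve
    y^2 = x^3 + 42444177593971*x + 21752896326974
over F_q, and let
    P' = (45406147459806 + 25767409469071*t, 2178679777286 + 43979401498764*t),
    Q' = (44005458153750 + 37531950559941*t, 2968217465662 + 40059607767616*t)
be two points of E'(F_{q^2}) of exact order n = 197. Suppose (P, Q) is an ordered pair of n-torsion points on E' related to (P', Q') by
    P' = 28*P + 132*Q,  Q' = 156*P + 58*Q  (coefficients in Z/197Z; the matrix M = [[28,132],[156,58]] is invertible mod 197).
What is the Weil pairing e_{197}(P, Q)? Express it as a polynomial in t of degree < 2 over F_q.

42475719192486 + 7984857873970*t

Alternating bilinearity on E[197] (values in mu_{197} in F_{45733007255149^2}) gives e(P',Q') = e(P,Q)^det(M).
28*58 - 132*156 = -18968; reduced mod 197: det = 141, inverse 102.
Miller loop for e_{197} over F_{45733007255149^2}: bits of 197 = 11000101; 7 double steps + 3 add steps, l/v at each.
The quotient is 35538949665890 + 38120577836536*t.
(35538949665890 + 38120577836536*t)^{102} mod (45733007255149,f) = 42475719192486 + 7984857873970*t.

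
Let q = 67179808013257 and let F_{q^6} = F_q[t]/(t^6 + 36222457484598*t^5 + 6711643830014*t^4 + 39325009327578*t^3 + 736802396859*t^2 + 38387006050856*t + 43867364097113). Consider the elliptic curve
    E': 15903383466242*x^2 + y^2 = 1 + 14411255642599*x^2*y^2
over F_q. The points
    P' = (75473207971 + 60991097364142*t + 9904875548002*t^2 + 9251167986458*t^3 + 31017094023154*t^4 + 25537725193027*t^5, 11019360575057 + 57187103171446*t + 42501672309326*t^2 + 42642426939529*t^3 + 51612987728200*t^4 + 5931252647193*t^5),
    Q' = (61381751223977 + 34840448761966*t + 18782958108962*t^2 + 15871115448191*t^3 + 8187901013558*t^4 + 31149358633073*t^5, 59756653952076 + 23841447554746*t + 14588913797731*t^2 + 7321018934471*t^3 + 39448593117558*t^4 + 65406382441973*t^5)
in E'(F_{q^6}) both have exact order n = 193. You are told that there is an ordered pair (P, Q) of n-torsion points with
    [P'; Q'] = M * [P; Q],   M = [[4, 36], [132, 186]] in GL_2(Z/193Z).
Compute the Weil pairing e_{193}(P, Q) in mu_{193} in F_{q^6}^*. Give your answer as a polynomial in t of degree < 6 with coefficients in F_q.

22434061523732 + 569581827199*t + 48073543427734*t^2 + 9708701251095*t^3 + 35940171724048*t^4 + 41471107580950*t^5

Alternating bilinearity on E[193] (values in mu_{193} in F_{67179808013257^6}) gives e(P',Q') = e(P,Q)^det(M).
Hence e(P,Q) = e(P',Q')^{163} where 163 = 45^{-1} mod 193.
Edwards->Montgomery: u=(1+y)/(1-y), v=u/x -> 31350744868232v^2=u^3+63232115840725u^2+u; then x_W=17167983959225u+38642343858102: y^2=x^3+23618257102433*x.
Double-and-add over 11000001: 8-1 doublings, 3-1 additions; each step l_{T,T}/v_{2T} or l_{T,P'}/v at Q'+S for random S.
f_P(D_Q)/f_Q(D_P) = 27232854036508 + 43583243923703*t + 40633254384470*t^2 + 40707534506762*t^3 + 62347072157914*t^4 + 38609193641003*t^5.
Finally e_{193}(P,Q) = 22434061523732 + 569581827199*t + 48073543427734*t^2 + 9708701251095*t^3 + 35940171724048*t^4 + 41471107580950*t^5.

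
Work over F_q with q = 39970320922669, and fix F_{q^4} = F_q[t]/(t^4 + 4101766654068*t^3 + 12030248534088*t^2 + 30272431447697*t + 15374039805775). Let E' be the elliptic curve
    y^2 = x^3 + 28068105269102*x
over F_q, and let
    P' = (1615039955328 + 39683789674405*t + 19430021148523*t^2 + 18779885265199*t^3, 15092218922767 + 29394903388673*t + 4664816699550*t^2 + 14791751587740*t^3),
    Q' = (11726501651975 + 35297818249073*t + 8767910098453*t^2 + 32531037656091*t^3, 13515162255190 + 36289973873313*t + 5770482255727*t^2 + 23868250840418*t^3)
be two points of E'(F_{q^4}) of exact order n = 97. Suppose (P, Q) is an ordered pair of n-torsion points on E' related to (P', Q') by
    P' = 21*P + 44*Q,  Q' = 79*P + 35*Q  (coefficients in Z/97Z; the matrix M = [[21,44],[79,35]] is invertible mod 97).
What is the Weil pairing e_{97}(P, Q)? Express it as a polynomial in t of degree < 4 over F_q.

Under M = [[21,44],[79,35]] in GL_2(Z/97), e_{97}(P',Q') = e_{97}(P,Q)^(21*35-44*79 mod 97).
So e_{97}(P,Q) = e_{97}(P',Q')^{31}, since 72*31 = 1 mod 97.
Miller loop for e_{97} over F_{39970320922669^4}: bits of 97 = 1100001; 6 double steps + 2 add steps, l/v at each.
So e_{97}(P',Q') = 23817493529868 + 33264581696663*t + 32646660378286*t^2 + 10182492353552*t^3.
(23817493529868 + 33264581696663*t + 32646660378286*t^2 + 10182492353552*t^3)^{31} mod (39970320922669,f) = 1995611993687 + 38292462911508*t + 6933898155593*t^2 + 2551879079696*t^3.

1995611993687 + 38292462911508*t + 6933898155593*t^2 + 2551879079696*t^3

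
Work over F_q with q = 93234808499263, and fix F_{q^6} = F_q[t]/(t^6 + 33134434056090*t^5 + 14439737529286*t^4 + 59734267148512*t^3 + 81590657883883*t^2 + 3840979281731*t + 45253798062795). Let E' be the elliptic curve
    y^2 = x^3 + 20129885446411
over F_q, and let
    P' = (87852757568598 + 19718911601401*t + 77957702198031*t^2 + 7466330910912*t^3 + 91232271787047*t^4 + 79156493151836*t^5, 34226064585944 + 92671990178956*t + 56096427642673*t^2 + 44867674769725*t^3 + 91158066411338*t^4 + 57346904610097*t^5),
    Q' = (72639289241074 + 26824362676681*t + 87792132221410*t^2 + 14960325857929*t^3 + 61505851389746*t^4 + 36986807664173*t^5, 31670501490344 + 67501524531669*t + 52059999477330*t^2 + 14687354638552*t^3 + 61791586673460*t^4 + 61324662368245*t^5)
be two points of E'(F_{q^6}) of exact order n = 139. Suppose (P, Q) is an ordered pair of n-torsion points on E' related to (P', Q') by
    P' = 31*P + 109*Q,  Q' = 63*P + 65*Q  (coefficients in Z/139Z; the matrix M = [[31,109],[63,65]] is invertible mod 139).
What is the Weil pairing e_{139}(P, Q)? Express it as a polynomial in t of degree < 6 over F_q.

67461934049371 + 1904939889668*t + 65897981091892*t^2 + 65792185140256*t^3 + 88168065909786*t^4 + 4728215136673*t^5

e_{139}(aP+bQ,cP+dQ) = e_{139}(P,Q)^(ad-bc); with (a,b,c,d)=(31,109,63,65) this gives the det-139 law.
Inverting 13 mod 139: 107. Thus e_{139}(P,Q) = e(P',Q')^{107}.
Build f_{139,P'} and f_{139,Q'} via the 8-bit ladder of 139=10001011_2; evaluate at shifted divisors; quotient in F_{93234808499263^6}.
f_P(D_Q)/f_Q(D_P) = 52348286162126 + 13293262850540*t + 57798852133606*t^2 + 64716776930737*t^3 + 19361701375001*t^4 + 73465396681005*t^5.
Thus e_{139}(P,Q) = 67461934049371 + 1904939889668*t + 65897981091892*t^2 + 65792185140256*t^3 + 88168065909786*t^4 + 4728215136673*t^5.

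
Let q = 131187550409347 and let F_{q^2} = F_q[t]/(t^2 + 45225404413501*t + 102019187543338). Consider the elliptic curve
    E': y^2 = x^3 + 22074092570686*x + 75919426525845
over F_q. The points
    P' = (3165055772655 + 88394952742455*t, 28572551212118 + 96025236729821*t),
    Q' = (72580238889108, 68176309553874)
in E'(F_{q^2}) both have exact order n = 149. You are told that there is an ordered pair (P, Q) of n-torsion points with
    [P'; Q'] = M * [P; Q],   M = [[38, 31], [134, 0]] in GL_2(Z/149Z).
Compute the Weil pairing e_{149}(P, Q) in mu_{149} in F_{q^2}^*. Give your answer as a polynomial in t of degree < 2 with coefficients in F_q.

e_{149} is bilinear + alternating on E[149], so e_{149}(38*P + 31*Q, 134*P) = e_{149}(P,Q)^(38*0-31*134).
38*0 - 31*134 = -4154; reduced mod 149: det = 18, inverse 58.
Miller loop for e_{149} over F_{131187550409347^2}: bits of 149 = 10010101; 7 double steps + 3 add steps, l/v at each.
Result: e(P',Q') = 21582469509563 + 17788504010643*t.
e_{149}(P,Q) = (21582469509563 + 17788504010643*t)^{58} = 12081778212829 + 69106102006674*t.

12081778212829 + 69106102006674*t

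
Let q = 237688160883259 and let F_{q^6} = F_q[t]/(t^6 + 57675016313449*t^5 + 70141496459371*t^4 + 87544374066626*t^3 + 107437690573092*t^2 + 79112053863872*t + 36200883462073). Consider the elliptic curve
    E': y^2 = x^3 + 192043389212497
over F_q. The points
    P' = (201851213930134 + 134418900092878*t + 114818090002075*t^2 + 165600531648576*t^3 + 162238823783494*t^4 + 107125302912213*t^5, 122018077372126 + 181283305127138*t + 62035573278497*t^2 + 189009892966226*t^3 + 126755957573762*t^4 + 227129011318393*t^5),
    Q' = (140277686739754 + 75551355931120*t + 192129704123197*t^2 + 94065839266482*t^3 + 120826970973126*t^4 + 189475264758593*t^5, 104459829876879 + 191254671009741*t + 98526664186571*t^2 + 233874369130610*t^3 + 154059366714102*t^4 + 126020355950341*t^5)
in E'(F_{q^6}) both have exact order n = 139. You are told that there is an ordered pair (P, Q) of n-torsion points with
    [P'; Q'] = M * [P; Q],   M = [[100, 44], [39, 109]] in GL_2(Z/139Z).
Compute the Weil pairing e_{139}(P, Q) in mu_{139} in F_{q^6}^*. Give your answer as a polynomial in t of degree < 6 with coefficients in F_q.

7857267195666 + 158673927758208*t + 196823042932217*t^2 + 104746080772180*t^3 + 111623968911405*t^4 + 206678162886479*t^5

Under M = [[100,44],[39,109]] in GL_2(Z/139), e_{139}(P',Q') = e_{139}(P,Q)^(100*109-44*39 mod 139).
Hence e(P,Q) = e(P',Q')^{14} where 14 = 10^{-1} mod 139.
8-bit Miller (10001011) on E'/F_{237688160883259} with a'=0, b'=192043389212497: accumulate tangent/chord ratios at Q'+S and P'+S'.
Result: e(P',Q') = 78320161962313 + 221566799766062*t + 132315988214002*t^2 + 233656170171588*t^3 + 173995833956157*t^4 + 5963172808742*t^5.
Finally e_{139}(P,Q) = 7857267195666 + 158673927758208*t + 196823042932217*t^2 + 104746080772180*t^3 + 111623968911405*t^4 + 206678162886479*t^5.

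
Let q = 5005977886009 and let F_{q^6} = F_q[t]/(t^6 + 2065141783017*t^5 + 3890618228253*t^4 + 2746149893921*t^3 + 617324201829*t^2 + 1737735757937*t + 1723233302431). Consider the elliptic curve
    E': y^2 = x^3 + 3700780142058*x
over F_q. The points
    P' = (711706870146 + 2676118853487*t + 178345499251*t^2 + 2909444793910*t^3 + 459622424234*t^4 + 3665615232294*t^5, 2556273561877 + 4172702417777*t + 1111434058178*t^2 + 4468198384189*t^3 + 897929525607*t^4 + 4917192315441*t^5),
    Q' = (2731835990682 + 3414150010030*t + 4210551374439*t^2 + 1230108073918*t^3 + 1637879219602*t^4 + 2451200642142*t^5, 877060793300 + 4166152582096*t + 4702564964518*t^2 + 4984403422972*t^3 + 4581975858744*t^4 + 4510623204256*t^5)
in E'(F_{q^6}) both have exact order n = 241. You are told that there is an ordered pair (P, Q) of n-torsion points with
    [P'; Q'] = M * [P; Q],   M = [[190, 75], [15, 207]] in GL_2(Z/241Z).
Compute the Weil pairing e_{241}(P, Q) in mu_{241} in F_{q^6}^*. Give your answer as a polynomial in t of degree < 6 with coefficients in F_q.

3647561564279 + 3068386646821*t + 3021044880262*t^2 + 3385259643276*t^3 + 3120599718304*t^4 + 311107319040*t^5

Under M = [[190,75],[15,207]] in GL_2(Z/241), e_{241}(P',Q') = e_{241}(P,Q)^(190*207-75*15 mod 241).
Hence e(P,Q) = e(P',Q')^{167} where 167 = 127^{-1} mod 241.
Run Miller on y^2=x^3+3700780142058*x over F_{5005977886009}: ladder 11110001 (8 bits); e = f_P(D_Q)/f_Q(D_P).
The quotient is 3822198499153 + 1599242314920*t + 3833932406062*t^2 + 3323478879825*t^3 + 154043033266*t^4 + 701545206482*t^5.
Finally e_{241}(P,Q) = 3647561564279 + 3068386646821*t + 3021044880262*t^2 + 3385259643276*t^3 + 3120599718304*t^4 + 311107319040*t^5.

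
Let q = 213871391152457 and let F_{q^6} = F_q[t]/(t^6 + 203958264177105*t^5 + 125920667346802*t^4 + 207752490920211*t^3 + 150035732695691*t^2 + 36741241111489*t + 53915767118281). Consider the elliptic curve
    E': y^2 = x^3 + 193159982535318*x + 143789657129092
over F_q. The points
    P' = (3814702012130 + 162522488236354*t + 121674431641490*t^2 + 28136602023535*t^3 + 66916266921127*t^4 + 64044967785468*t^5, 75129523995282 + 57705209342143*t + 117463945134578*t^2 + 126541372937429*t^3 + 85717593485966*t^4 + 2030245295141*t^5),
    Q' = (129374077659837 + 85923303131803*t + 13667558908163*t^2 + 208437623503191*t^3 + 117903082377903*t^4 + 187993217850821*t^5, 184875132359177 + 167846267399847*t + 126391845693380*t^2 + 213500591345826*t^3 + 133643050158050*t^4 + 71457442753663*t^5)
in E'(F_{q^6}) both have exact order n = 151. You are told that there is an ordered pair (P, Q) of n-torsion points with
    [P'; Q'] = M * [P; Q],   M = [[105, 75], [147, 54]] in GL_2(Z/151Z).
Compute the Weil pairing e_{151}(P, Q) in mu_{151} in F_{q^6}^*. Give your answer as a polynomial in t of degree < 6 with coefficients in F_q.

Under M = [[105,75],[147,54]] in GL_2(Z/151), e_{151}(P',Q') = e_{151}(P,Q)^(105*54-75*147 mod 151).
105*54 - 75*147 = -5355; reduced mod 151: det = 81, inverse 110.
Double-and-add over 10010111: 8-1 doublings, 5-1 additions; each step l_{T,T}/v_{2T} or l_{T,P'}/v at Q'+S for random S.
f_P(D_Q)/f_Q(D_P) = 50164202005228 + 43819311131592*t + 121764060644208*t^2 + 103423953743935*t^3 + 110984513602866*t^4 + 209205693597388*t^5.
Finally e_{151}(P,Q) = 63058318168220 + 170956518200833*t + 111488504850225*t^2 + 109609830377313*t^3 + 95385345660124*t^4 + 162057183320593*t^5.

63058318168220 + 170956518200833*t + 111488504850225*t^2 + 109609830377313*t^3 + 95385345660124*t^4 + 162057183320593*t^5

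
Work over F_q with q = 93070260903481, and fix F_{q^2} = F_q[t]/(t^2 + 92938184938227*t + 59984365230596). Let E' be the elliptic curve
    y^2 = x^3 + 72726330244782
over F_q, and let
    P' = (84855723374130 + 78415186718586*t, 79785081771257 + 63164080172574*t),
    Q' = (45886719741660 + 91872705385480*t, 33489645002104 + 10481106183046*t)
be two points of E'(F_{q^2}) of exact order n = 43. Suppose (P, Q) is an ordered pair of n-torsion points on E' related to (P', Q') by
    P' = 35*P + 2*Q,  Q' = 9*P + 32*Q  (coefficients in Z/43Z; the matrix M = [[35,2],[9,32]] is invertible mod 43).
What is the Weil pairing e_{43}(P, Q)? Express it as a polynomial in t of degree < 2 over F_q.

Alternating bilinearity on E[43] (values in mu_{43} in F_{93070260903481^2}) gives e(P',Q') = e(P,Q)^det(M).
35*32 - 2*9 = 1102; reduced mod 43: det = 27, inverse 8.
Run Miller on y^2=x^3+72726330244782 over F_{93070260903481}: ladder 101011 (6 bits); e = f_P(D_Q)/f_Q(D_P).
f_P(D_Q)/f_Q(D_P) = 7103701686133 + 18966529684508*t.
(7103701686133 + 18966529684508*t)^{8} mod (93070260903481,f) = 26478166669000 + 46366537464718*t.

26478166669000 + 46366537464718*t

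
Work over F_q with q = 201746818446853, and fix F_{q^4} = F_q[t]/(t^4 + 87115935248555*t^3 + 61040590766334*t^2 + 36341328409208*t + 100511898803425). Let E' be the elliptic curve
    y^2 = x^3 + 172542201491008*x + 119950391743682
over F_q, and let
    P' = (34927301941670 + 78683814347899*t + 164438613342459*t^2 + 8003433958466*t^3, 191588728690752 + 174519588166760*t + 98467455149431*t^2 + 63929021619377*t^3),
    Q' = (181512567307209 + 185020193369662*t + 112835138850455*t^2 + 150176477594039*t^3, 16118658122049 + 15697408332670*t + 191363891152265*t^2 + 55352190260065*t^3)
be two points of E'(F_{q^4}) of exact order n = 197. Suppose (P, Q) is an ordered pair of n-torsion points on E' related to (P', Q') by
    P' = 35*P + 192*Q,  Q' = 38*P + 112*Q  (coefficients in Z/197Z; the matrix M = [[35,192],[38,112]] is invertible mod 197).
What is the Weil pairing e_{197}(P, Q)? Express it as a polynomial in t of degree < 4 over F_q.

6209294398174 + 123490532695407*t + 96295088985623*t^2 + 117426164365459*t^3

e_{197}(aP+bQ,cP+dQ) = e_{197}(P,Q)^(ad-bc); with (a,b,c,d)=(35,192,38,112) this gives the det-197 law.
det M = 35*112 - 192*38 = -3376 = 170 (mod 197); 170^{-1} = 124 (mod 197).
Double-and-add over 11000101: 8-1 doublings, 4-1 additions; each step l_{T,T}/v_{2T} or l_{T,P'}/v at Q'+S for random S.
So e_{197}(P',Q') = 158598781670444 + 12308929854534*t + 169403209671901*t^2 + 100994198062746*t^3.
e_{197}(P,Q) = (158598781670444 + 12308929854534*t + 169403209671901*t^2 + 100994198062746*t^3)^{124} = 6209294398174 + 123490532695407*t + 96295088985623*t^2 + 117426164365459*t^3.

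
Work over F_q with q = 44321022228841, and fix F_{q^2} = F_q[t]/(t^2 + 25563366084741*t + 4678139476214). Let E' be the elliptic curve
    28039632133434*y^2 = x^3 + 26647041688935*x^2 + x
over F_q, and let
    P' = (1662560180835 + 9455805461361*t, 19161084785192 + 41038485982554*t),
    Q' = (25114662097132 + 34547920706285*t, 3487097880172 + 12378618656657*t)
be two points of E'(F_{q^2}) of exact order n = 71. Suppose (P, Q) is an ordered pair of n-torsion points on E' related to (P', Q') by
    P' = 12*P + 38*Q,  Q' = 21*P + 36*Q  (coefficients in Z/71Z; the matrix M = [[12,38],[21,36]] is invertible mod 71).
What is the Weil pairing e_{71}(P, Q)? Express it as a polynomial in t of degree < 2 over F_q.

e_{71} is bilinear + alternating on E[71], so e_{71}(12*P + 38*Q, 21*P + 36*Q) = e_{71}(P,Q)^(12*36-38*21).
Inverting 60 mod 71: 58. Thus e_{71}(P,Q) = e(P',Q')^{58}.
Set x_W=8833579080483*u+1856031592658, y_W=8833579080483*v; then E': y_W^2=x_W^3+8669001261475*x_W+5232141725842.
Miller loop for e_{71} over F_{44321022228841^2}: bits of 71 = 1000111; 6 double steps + 3 add steps, l/v at each.
e_{71}(P',Q') = 29145753004037 + 13082965168230*t.
Thus e_{71}(P,Q) = 21342322142765 + 3875538756349*t.

21342322142765 + 3875538756349*t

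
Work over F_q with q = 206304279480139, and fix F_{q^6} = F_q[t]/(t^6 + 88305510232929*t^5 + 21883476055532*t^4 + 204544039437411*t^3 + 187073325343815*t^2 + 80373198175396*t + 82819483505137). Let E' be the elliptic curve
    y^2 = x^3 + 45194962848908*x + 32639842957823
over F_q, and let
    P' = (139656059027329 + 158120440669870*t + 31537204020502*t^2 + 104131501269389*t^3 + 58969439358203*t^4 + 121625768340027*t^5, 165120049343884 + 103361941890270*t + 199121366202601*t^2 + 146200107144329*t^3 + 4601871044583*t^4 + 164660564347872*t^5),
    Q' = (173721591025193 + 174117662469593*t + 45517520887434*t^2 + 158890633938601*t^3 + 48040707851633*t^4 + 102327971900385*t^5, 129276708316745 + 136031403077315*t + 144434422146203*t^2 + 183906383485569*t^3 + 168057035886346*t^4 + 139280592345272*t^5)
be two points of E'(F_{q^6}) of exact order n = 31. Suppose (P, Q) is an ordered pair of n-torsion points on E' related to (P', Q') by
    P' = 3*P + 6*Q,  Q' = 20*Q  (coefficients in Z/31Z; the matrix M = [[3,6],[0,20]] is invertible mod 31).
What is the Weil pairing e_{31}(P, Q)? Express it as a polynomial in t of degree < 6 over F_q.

e_{31}(aP+bQ,cP+dQ) = e_{31}(P,Q)^(ad-bc); with (a,b,c,d)=(3,6,0,20) this gives the det-31 law.
Inverting 29 mod 31: 15. Thus e_{31}(P,Q) = e(P',Q')^{15}.
Miller loop for e_{31} over F_{206304279480139^6}: bits of 31 = 11111; 4 double steps + 4 add steps, l/v at each.
So e_{31}(P',Q') = 129662681262477 + 137417189883652*t + 132222275896463*t^2 + 120721861811857*t^3 + 195030245454372*t^4 + 14763514758238*t^5.
(129662681262477 + 137417189883652*t + 132222275896463*t^2 + 120721861811857*t^3 + 195030245454372*t^4 + 14763514758238*t^5)^{15} mod (206304279480139,f) = 127957671612432 + 170273316635366*t + 74431397447479*t^2 + 39524618398055*t^3 + 1583652335765*t^4 + 10965371000543*t^5.

127957671612432 + 170273316635366*t + 74431397447479*t^2 + 39524618398055*t^3 + 1583652335765*t^4 + 10965371000543*t^5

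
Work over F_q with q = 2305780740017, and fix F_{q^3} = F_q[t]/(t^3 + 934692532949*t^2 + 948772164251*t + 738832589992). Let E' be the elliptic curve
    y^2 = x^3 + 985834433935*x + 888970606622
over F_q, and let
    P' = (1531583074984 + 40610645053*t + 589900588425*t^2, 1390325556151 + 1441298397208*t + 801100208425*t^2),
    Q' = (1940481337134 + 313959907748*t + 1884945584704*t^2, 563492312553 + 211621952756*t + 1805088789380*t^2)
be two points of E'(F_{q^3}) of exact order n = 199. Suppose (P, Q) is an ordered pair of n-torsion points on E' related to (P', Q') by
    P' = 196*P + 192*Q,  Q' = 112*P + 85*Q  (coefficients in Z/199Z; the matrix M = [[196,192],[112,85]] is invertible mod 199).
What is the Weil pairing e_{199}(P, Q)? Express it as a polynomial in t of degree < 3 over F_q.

Under M = [[196,192],[112,85]] in GL_2(Z/199), e_{199}(P',Q') = e_{199}(P,Q)^(196*85-192*112 mod 199).
det M = 196*85 - 192*112 = -4844 = 131 (mod 199); 131^{-1} = 79 (mod 199).
n = 199 = (11000111)_2 (8 bits, wt 5); accumulate f_{199,P'}(Q'+S)/f_{199,P'}(S) along the 7-step ladder.
Result: e(P',Q') = 701661549945 + 1965430724212*t + 247322214854*t^2.
(701661549945 + 1965430724212*t + 247322214854*t^2)^{79} mod (2305780740017,f) = 11699193785 + 1402756763369*t + 1035416407143*t^2.

11699193785 + 1402756763369*t + 1035416407143*t^2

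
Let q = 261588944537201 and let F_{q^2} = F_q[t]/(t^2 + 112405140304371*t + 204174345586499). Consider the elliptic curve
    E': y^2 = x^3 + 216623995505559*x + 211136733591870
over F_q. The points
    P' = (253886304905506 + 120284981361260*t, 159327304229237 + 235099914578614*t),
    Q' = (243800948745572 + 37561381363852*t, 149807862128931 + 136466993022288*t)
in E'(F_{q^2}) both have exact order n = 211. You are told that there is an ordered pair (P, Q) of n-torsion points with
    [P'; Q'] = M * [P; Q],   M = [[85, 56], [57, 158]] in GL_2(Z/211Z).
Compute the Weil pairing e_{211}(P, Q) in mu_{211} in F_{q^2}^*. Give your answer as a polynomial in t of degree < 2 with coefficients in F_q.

Since e_{211}(P,P)=e_{211}(Q,Q)=1 and e_{211}(Q,P)=e_{211}(P,Q)^{-1}, expanding e_{211}(85*P + 56*Q,57*P + 158*Q) leaves e(P,Q)^det(M).
det(M) mod 211 = 110; its inverse in (Z/211)^* is 94 (check: 110*94 mod 211 = 1).
Run Miller on y^2=x^3+216623995505559*x+211136733591870 over F_{261588944537201}: ladder 11010011 (8 bits); e = f_P(D_Q)/f_Q(D_P).
e_{211}(P',Q') = 203095161166704 + 238107936355348*t.
Hence e(P,Q) = 83908710919508 + 256503800858964*t in F_{261588944537201^2}^*.

83908710919508 + 256503800858964*t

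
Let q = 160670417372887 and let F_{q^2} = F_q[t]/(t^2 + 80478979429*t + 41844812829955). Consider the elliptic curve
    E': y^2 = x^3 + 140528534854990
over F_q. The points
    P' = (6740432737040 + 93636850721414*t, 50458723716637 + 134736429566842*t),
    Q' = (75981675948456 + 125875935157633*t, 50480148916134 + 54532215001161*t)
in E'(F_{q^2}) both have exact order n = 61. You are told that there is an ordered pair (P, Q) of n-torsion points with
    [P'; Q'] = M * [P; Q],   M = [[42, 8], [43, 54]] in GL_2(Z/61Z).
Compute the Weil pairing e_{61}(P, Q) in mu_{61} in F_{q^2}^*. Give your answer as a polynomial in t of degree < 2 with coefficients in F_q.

e_{61}(aP+bQ,cP+dQ) = e_{61}(P,Q)^(ad-bc); with (a,b,c,d)=(42,8,43,54) this gives the det-61 law.
det(M) mod 61 = 33; its inverse in (Z/61)^* is 37 (check: 33*37 mod 61 = 1).
6-bit Miller (111101) on E'/F_{160670417372887} with a'=0, b'=140528534854990: accumulate tangent/chord ratios at Q'+S and P'+S'.
Miller gives e_{61}(P',Q') = 142720146458540 + 122016656875400*t in F_{160670417372887^2}.
e_{61}(P,Q) = (142720146458540 + 122016656875400*t)^{37} = 119446655284604 + 104703570475638*t.

119446655284604 + 104703570475638*t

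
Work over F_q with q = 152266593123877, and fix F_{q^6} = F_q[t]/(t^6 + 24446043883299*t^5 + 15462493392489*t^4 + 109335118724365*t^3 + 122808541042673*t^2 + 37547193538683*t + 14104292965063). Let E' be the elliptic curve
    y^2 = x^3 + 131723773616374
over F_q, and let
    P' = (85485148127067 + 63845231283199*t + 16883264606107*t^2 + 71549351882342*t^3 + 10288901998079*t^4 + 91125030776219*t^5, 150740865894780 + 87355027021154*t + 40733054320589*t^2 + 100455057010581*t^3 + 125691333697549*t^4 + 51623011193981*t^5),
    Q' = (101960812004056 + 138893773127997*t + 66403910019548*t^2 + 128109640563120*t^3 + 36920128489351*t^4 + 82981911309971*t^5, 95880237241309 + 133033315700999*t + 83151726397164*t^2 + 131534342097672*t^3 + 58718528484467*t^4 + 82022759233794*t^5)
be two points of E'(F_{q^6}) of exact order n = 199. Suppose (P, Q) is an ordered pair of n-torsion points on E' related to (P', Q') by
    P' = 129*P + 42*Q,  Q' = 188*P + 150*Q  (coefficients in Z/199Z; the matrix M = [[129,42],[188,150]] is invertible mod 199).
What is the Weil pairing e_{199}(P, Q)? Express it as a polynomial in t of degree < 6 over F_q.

Under M = [[129,42],[188,150]] in GL_2(Z/199), e_{199}(P',Q') = e_{199}(P,Q)^(129*150-42*188 mod 199).
Inverting 111 mod 199: 52. Thus e_{199}(P,Q) = e(P',Q')^{52}.
Double-and-add over 11000111: 8-1 doublings, 5-1 additions; each step l_{T,T}/v_{2T} or l_{T,P'}/v at Q'+S for random S.
Miller gives e_{199}(P',Q') = 58031686859101 + 40877272204040*t + 60716360467047*t^2 + 147017503964214*t^3 + 116988476427473*t^4 + 127373134790793*t^5 in F_{152266593123877^6}.
Hence e(P,Q) = 125409892300490 + 136919234874378*t + 113326424160626*t^2 + 68708724146108*t^3 + 114663504951037*t^4 + 93478755806899*t^5 in F_{152266593123877^6}^*.

125409892300490 + 136919234874378*t + 113326424160626*t^2 + 68708724146108*t^3 + 114663504951037*t^4 + 93478755806899*t^5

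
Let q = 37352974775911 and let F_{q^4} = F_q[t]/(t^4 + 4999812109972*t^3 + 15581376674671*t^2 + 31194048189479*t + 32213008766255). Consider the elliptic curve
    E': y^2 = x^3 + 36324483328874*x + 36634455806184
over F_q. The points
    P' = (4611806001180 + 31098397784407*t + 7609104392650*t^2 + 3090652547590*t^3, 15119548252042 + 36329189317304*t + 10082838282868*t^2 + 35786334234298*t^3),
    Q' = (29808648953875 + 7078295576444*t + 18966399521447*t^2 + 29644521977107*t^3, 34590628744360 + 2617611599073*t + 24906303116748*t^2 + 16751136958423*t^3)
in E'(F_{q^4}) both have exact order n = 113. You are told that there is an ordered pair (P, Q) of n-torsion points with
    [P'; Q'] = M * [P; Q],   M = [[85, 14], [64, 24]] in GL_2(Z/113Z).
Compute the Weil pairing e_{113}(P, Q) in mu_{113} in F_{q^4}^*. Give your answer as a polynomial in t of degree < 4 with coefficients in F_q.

13793975080678 + 22553049512020*t + 26941495504940*t^2 + 4521856878134*t^3

Since e_{113}(P,P)=e_{113}(Q,Q)=1 and e_{113}(Q,P)=e_{113}(P,Q)^{-1}, expanding e_{113}(85*P + 14*Q,64*P + 24*Q) leaves e(P,Q)^det(M).
det M = 85*24 - 14*64 = 1144 = 14 (mod 113); 14^{-1} = 105 (mod 113).
Run Miller on y^2=x^3+36324483328874*x+36634455806184 over F_{37352974775911}: ladder 1110001 (7 bits); e = f_P(D_Q)/f_Q(D_P).
Result: e(P',Q') = 25353065722013 + 30009633612080*t + 12840422394668*t^2 + 25275497894439*t^3.
Thus e_{113}(P,Q) = 13793975080678 + 22553049512020*t + 26941495504940*t^2 + 4521856878134*t^3.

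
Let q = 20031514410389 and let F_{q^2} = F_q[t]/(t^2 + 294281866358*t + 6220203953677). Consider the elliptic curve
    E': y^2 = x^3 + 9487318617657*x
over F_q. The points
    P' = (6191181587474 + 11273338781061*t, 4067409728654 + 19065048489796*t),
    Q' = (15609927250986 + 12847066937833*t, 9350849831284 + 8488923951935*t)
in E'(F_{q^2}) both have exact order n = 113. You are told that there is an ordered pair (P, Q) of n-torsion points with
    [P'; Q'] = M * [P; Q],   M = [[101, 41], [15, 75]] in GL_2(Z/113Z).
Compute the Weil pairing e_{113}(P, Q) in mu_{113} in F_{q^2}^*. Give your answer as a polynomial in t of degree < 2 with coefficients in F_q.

17676204896851 + 4175049626421*t

e_{113}(aP+bQ,cP+dQ) = e_{113}(P,Q)^(ad-bc); with (a,b,c,d)=(101,41,15,75) this gives the det-113 law.
det M = 101*75 - 41*15 = 6960 = 67 (mod 113); 67^{-1} = 27 (mod 113).
Double-and-add over 1110001: 7-1 doublings, 4-1 additions; each step l_{T,T}/v_{2T} or l_{T,P'}/v at Q'+S for random S.
Miller gives e_{113}(P',Q') = 10790632844884 + 15685287953054*t in F_{20031514410389^2}.
e_{113}(P,Q) = (10790632844884 + 15685287953054*t)^{27} = 17676204896851 + 4175049626421*t.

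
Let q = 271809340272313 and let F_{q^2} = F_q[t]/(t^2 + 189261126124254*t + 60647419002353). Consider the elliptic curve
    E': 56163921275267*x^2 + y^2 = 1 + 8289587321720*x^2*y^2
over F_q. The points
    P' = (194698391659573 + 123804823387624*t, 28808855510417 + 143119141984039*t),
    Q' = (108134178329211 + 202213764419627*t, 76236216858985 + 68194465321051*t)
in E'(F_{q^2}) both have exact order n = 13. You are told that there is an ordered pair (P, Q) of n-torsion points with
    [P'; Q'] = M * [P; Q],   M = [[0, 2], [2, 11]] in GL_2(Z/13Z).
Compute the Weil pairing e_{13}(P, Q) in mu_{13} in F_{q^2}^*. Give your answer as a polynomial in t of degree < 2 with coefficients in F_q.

264048862711112 + 142656837696252*t

Under M = [[0,2],[2,11]] in GL_2(Z/13), e_{13}(P',Q') = e_{13}(P,Q)^(0*11-2*2 mod 13).
Hence e(P,Q) = e(P',Q')^{3} where 3 = 9^{-1} mod 13.
Map (x,y)_Ed via u=(1+y)/(1-y), v=(1+y)/((1-y)x) to Montgomery A=209435833993060,B=188845059793750; then to (a',b')=(201992876955009,0).
Run Miller on y^2=x^3+201992876955009*x over F_{271809340272313}: ladder 1101 (4 bits); e = f_P(D_Q)/f_Q(D_P).
e_{13}(P',Q') = 263630270493138 + 168228400399824*t.
(263630270493138 + 168228400399824*t)^{3} mod (271809340272313,f) = 264048862711112 + 142656837696252*t.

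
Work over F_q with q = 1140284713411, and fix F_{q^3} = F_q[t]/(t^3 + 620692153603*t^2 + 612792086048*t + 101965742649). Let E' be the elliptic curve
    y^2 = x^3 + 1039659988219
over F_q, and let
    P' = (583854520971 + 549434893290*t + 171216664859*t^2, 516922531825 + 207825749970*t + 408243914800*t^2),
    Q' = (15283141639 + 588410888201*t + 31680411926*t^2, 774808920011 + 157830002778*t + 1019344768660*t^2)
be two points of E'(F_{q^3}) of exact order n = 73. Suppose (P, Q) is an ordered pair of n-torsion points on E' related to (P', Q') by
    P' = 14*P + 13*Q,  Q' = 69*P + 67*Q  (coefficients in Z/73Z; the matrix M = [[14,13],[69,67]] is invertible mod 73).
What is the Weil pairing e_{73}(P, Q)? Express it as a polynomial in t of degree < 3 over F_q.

e_{73}(aP+bQ,cP+dQ) = e_{73}(P,Q)^(ad-bc); with (a,b,c,d)=(14,13,69,67) this gives the det-73 law.
det(M) mod 73 = 41; its inverse in (Z/73)^* is 57 (check: 41*57 mod 73 = 1).
n = 73 = (1001001)_2 (7 bits, wt 3); accumulate f_{73,P'}(Q'+S)/f_{73,P'}(S) along the 6-step ladder.
e_{73}(P',Q') = 126506522050 + 1021079102416*t + 483283926684*t^2.
Hence e(P,Q) = 574478305697 + 1009213708017*t + 870808279856*t^2 in F_{1140284713411^3}^*.

574478305697 + 1009213708017*t + 870808279856*t^2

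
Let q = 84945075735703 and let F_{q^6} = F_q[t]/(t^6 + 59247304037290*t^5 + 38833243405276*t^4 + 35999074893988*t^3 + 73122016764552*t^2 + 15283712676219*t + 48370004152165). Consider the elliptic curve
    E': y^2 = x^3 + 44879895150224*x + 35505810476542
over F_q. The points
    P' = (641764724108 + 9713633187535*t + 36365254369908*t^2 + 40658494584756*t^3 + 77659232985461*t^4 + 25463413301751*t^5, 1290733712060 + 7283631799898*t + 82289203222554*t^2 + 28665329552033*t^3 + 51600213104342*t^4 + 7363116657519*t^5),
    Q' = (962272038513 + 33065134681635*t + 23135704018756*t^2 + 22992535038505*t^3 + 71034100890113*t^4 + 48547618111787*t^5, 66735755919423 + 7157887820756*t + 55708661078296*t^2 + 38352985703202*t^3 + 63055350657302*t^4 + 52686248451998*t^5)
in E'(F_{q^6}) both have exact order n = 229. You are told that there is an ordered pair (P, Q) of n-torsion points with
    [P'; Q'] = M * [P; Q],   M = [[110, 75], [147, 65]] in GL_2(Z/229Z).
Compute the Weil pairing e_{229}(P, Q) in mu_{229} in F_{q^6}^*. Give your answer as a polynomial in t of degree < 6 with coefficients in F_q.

15098235941588 + 65714136174164*t + 39895845703314*t^2 + 78277465801165*t^3 + 78316844235874*t^4 + 21399292918019*t^5

Under M = [[110,75],[147,65]] in GL_2(Z/229), e_{229}(P',Q') = e_{229}(P,Q)^(110*65-75*147 mod 229).
So e_{229}(P,Q) = e_{229}(P',Q')^{140}, since 18*140 = 1 mod 229.
Build f_{229,P'} and f_{229,Q'} via the 8-bit ladder of 229=11100101_2; evaluate at shifted divisors; quotient in F_{84945075735703^6}.
The quotient is 68719064226652 + 229761788019*t + 73974228808043*t^2 + 75349740980636*t^3 + 54183399924080*t^4 + 40111912285929*t^5.
e_{229}(P,Q) = (68719064226652 + 229761788019*t + 73974228808043*t^2 + 75349740980636*t^3 + 54183399924080*t^4 + 40111912285929*t^5)^{140} = 15098235941588 + 65714136174164*t + 39895845703314*t^2 + 78277465801165*t^3 + 78316844235874*t^4 + 21399292918019*t^5.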